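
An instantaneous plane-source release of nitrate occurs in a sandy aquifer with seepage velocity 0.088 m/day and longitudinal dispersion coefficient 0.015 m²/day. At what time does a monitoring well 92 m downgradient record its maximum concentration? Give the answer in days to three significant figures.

For the 1D instantaneous-source solution, setting ∂C/∂t = 0 at fixed x gives v²t² + 2Dt − x² = 0, so t = (√(D² + v²x²) − D)/v².
√(D² + v²x²) = √(0.015² + 0.088² × 92²) = 8.096; v² = 0.007744.
t = (8.096 − 0.015)/0.007744 = 1040 days (vs. the pure-advection estimate x/v = 1050 d).

1040 days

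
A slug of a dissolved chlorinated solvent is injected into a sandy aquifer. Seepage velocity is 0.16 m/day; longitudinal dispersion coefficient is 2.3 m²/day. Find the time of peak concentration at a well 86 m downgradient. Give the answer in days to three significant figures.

For the 1D instantaneous-source solution, setting ∂C/∂t = 0 at fixed x gives v²t² + 2Dt − x² = 0, so t = (√(D² + v²x²) − D)/v².
√(D² + v²x²) = √(2.3² + 0.16² × 86²) = 13.95; v² = 0.0256.
t = (13.95 − 2.3)/0.0256 = 455 days (vs. the pure-advection estimate x/v = 538 d).

455 days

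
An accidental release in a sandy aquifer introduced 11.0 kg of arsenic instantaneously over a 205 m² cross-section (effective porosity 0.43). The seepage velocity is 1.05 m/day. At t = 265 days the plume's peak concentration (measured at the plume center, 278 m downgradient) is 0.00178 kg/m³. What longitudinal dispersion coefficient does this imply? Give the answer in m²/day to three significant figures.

1.48 m²/day

At the plume center C_max = M/(n_e·A·√(4πDt)), so D = M²/(4πt·(n_e·A·C_max)²).
n_e·A·C_max = 0.43 × 205 × 0.00178 = 0.1569 kg/m.
D = 11.0²/(4π × 265 × 0.1569²) = 1.48 m²/day.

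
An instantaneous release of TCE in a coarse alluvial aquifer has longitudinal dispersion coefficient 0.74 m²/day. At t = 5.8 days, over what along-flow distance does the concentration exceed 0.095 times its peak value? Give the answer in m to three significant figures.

The plume is Gaussian with σ = √(2Dt) = √(2 × 0.74 × 5.8) = 2.930 m.
C/C_peak = exp(−Δx²/(2σ²)) = 0.095 ⇒ Δx = σ·√(−2 ln 0.095) = 2.930 × 2.170 = 6.358 m.
Width = 2Δx = 12.7 m.

12.7 m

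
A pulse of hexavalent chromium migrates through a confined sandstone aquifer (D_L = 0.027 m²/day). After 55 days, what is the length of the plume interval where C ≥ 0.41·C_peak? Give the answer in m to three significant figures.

4.60 m

The plume is Gaussian with σ = √(2Dt) = √(2 × 0.027 × 55) = 1.723 m.
C/C_peak = exp(−Δx²/(2σ²)) = 0.41 ⇒ Δx = σ·√(−2 ln 0.41) = 1.723 × 1.335 = 2.300 m.
Width = 2Δx = 4.60 m.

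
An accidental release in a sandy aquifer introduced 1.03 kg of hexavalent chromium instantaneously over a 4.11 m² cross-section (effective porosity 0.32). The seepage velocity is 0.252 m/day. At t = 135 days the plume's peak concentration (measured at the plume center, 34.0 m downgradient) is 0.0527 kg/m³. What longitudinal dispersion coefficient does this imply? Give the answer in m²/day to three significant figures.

At the plume center C_max = M/(n_e·A·√(4πDt)), so D = M²/(4πt·(n_e·A·C_max)²).
n_e·A·C_max = 0.32 × 4.11 × 0.0527 = 0.06931 kg/m.
D = 1.03²/(4π × 135 × 0.06931²) = 0.130 m²/day.

0.130 m²/day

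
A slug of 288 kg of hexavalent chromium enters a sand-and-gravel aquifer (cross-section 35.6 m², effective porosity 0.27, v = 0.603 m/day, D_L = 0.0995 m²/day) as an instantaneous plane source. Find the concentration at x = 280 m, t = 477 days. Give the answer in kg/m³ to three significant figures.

0.903 kg/m³

For an instantaneous plane source, C(x,t) = M/(n_e·A·√(4πDt)) · exp(−(x−vt)²/(4Dt)), with n_e·A the pore (flow) area.
Plume center vt = 0.603 × 477 = 287.631 m, so the well at 280 m is 7.631 m upgradient of the peak.
√(4πDt) = 24.42 m, giving peak height M/(n_e·A·√(4πDt)) = 288/(0.27 × 35.6 × 24.42) = 1.227 kg/m³.
(x−vt)²/(4Dt) = (-7.631)²/(4 × 0.0995 × 477) = 0.3067; exp(−0.3067) = 0.7359.
C = 1.227 × 0.7359 = 0.903 kg/m³.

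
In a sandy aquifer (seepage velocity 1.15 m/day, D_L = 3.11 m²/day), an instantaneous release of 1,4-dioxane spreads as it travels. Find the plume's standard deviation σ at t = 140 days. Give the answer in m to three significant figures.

Dispersive spreading gives a Gaussian with σ² = 2Dt; advection only shifts the center.
σ = √(2 × 3.11 × 140) = 29.5 m.

29.5 m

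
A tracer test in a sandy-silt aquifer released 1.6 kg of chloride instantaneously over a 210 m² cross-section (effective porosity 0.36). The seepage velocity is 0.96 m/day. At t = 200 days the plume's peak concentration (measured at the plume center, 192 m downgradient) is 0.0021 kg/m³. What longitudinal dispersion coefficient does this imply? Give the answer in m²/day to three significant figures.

0.0404 m²/day

At the plume center C_max = M/(n_e·A·√(4πDt)), so D = M²/(4πt·(n_e·A·C_max)²).
n_e·A·C_max = 0.36 × 210 × 0.0021 = 0.1588 kg/m.
D = 1.6²/(4π × 200 × 0.1588²) = 0.0404 m²/day.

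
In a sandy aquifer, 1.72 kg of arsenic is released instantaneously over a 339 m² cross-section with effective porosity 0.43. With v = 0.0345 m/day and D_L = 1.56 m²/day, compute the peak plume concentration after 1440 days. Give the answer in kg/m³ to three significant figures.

7.02e-05 kg/m³

The peak of an instantaneous 1D plume sits at x = vt; there the Gaussian factor is 1 and C_max = M/(n_e·A·√(4πDt)), where n_e·A is the pore area the mass is dissolved in.
√(4πDt) = √(4π × 1.56 × 1440) = 168.0 m, so C_max = 1.72/(0.43 × 339 × 168.0) = 7.02e-05 kg/m³.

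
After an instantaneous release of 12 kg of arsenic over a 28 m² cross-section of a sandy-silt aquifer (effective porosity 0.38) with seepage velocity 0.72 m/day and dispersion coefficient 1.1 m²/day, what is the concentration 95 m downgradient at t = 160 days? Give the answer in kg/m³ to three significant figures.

For an instantaneous plane source, C(x,t) = M/(n_e·A·√(4πDt)) · exp(−(x−vt)²/(4Dt)), with n_e·A the pore (flow) area.
Plume center vt = 0.72 × 160 = 115.2 m, so the well at 95 m is 20.2 m upgradient of the peak.
√(4πDt) = 47.03 m, giving peak height M/(n_e·A·√(4πDt)) = 12/(0.38 × 28 × 47.03) = 0.02398 kg/m³.
(x−vt)²/(4Dt) = (-20.2)²/(4 × 1.1 × 160) = 0.5796; exp(−0.5796) = 0.5601.
C = 0.02398 × 0.5601 = 0.0134 kg/m³.

0.0134 kg/m³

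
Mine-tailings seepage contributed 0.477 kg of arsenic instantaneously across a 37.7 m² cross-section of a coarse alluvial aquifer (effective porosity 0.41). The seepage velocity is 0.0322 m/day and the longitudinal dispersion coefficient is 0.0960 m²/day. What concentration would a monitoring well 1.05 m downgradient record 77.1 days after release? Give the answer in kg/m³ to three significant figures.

For an instantaneous plane source, C(x,t) = M/(n_e·A·√(4πDt)) · exp(−(x−vt)²/(4Dt)), with n_e·A the pore (flow) area.
Plume center vt = 0.0322 × 77.1 = 2.48262 m, so the well at 1.05 m is 1.43262 m upgradient of the peak.
√(4πDt) = 9.644 m, giving peak height M/(n_e·A·√(4πDt)) = 0.477/(0.41 × 37.7 × 9.644) = 0.003200 kg/m³.
(x−vt)²/(4Dt) = (-1.43262)²/(4 × 0.0960 × 77.1) = 0.06932; exp(−0.06932) = 0.9330.
C = 0.003200 × 0.9330 = 0.00299 kg/m³.

0.00299 kg/m³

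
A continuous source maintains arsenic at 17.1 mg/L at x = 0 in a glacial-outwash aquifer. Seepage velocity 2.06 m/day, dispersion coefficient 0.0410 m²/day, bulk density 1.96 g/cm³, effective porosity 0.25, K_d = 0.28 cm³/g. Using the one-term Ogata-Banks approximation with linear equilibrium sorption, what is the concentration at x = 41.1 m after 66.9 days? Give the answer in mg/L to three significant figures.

16.1 mg/L

Retardation factor R = 1 + ρ_b·K_d/n = 1 + 1.96 × 0.28/0.25 = 3.195.
Sorption retards both mechanisms: v_R = v/R = 0.6448 m/day, D_R = D/R = 0.01283 m²/day.
v_R·t = 0.6448 × 66.9 = 43.13712 m; 2√(D_R t) = 1.853 m; argument = (41.1 − 43.13712)/1.853 = -1.099.
C = C₀ × ½·erfc(-1.099) = 17.1 × 0.9399 = 16.1 mg/L.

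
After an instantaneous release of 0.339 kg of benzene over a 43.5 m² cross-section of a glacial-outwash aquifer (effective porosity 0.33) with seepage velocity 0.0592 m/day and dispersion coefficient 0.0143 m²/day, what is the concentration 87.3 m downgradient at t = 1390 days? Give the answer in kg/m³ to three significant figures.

0.00109 kg/m³

For an instantaneous plane source, C(x,t) = M/(n_e·A·√(4πDt)) · exp(−(x−vt)²/(4Dt)), with n_e·A the pore (flow) area.
Plume center vt = 0.0592 × 1390 = 82.288 m, so the well at 87.3 m is 5.012 m downgradient of the peak.
√(4πDt) = 15.80 m, giving peak height M/(n_e·A·√(4πDt)) = 0.339/(0.33 × 43.5 × 15.80) = 0.001495 kg/m³.
(x−vt)²/(4Dt) = (5.012)²/(4 × 0.0143 × 1390) = 0.3159; exp(−0.3159) = 0.7291.
C = 0.001495 × 0.7291 = 0.00109 kg/m³.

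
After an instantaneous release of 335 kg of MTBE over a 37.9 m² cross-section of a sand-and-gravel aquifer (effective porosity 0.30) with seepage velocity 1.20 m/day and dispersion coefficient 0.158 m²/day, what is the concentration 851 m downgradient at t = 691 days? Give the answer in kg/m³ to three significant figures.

For an instantaneous plane source, C(x,t) = M/(n_e·A·√(4πDt)) · exp(−(x−vt)²/(4Dt)), with n_e·A the pore (flow) area.
Plume center vt = 1.20 × 691 = 829.2 m, so the well at 851 m is 21.8 m downgradient of the peak.
√(4πDt) = 37.04 m, giving peak height M/(n_e·A·√(4πDt)) = 335/(0.30 × 37.9 × 37.04) = 0.7955 kg/m³.
(x−vt)²/(4Dt) = (21.8)²/(4 × 0.158 × 691) = 1.088; exp(−1.088) = 0.3369.
C = 0.7955 × 0.3369 = 0.268 kg/m³.

0.268 kg/m³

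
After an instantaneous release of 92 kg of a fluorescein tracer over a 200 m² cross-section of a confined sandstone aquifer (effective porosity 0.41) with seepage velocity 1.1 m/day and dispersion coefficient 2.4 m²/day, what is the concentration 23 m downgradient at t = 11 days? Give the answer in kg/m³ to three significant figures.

0.0200 kg/m³

For an instantaneous plane source, C(x,t) = M/(n_e·A·√(4πDt)) · exp(−(x−vt)²/(4Dt)), with n_e·A the pore (flow) area.
Plume center vt = 1.1 × 11 = 12.1 m, so the well at 23 m is 10.9 m downgradient of the peak.
√(4πDt) = 18.21 m, giving peak height M/(n_e·A·√(4πDt)) = 92/(0.41 × 200 × 18.21) = 0.06161 kg/m³.
(x−vt)²/(4Dt) = (10.9)²/(4 × 2.4 × 11) = 1.125; exp(−1.125) = 0.3247.
C = 0.06161 × 0.3247 = 0.0200 kg/m³.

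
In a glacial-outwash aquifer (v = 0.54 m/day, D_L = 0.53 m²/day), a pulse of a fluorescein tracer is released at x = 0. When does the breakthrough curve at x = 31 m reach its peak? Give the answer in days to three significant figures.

55.6 days

For the 1D instantaneous-source solution, setting ∂C/∂t = 0 at fixed x gives v²t² + 2Dt − x² = 0, so t = (√(D² + v²x²) − D)/v².
√(D² + v²x²) = √(0.53² + 0.54² × 31²) = 16.75; v² = 0.2916.
t = (16.75 − 0.53)/0.2916 = 55.6 days (vs. the pure-advection estimate x/v = 57.4 d).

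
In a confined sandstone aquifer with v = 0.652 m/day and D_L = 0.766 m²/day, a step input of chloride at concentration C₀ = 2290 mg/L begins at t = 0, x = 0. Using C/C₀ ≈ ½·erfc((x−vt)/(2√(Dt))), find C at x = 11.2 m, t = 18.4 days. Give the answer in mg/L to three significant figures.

For a continuous step input, C/C₀ ≈ ½·erfc((x−vt)/(2√(Dt))).
vt = 0.652 × 18.4 = 11.9968 m and 2√(Dt) = 2√(0.766 × 18.4) = 7.509 m.
Argument (x−vt)/(2√(Dt)) = (11.2 − 11.9968)/7.509 = -0.1061; ½·erfc(-0.1061) = 0.5596.
C = 2290 × 0.5596 = 1280 mg/L.

1280 mg/L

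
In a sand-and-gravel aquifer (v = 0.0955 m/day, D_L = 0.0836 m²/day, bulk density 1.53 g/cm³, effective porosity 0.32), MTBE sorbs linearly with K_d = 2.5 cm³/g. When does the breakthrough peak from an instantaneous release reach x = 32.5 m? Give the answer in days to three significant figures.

Retardation factor R = 1 + ρ_b·K_d/n = 1 + 1.53 × 2.5/0.32 = 12.95.
Sorption retards both mechanisms: v_R = v/R = 0.007375 m/day, D_R = D/R = 0.006456 m²/day.
Peak time from v_R²t² + 2D_R t − x² = 0: t = (√(D_R² + v_R²x²) − D_R)/v_R².
√(D_R² + v_R²x²) = √(0.006456² + 0.007375² × 32.5²) = 0.2398; v_R² = 5.439e-05.
t = (0.2398 − 0.006456)/5.439e-05 = 4290 days.

4290 days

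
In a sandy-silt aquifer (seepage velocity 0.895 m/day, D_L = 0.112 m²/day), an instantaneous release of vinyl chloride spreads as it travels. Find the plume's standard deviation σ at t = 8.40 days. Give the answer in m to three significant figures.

Dispersive spreading gives a Gaussian with σ² = 2Dt; advection only shifts the center.
σ = √(2 × 0.112 × 8.40) = 1.37 m.

1.37 m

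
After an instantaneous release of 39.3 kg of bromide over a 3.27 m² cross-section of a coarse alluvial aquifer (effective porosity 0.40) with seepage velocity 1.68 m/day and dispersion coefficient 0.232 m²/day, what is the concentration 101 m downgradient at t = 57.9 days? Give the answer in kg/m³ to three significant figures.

For an instantaneous plane source, C(x,t) = M/(n_e·A·√(4πDt)) · exp(−(x−vt)²/(4Dt)), with n_e·A the pore (flow) area.
Plume center vt = 1.68 × 57.9 = 97.272 m, so the well at 101 m is 3.728 m downgradient of the peak.
√(4πDt) = 12.99 m, giving peak height M/(n_e·A·√(4πDt)) = 39.3/(0.40 × 3.27 × 12.99) = 2.313 kg/m³.
(x−vt)²/(4Dt) = (3.728)²/(4 × 0.232 × 57.9) = 0.2587; exp(−0.2587) = 0.7721.
C = 2.313 × 0.7721 = 1.79 kg/m³.

1.79 kg/m³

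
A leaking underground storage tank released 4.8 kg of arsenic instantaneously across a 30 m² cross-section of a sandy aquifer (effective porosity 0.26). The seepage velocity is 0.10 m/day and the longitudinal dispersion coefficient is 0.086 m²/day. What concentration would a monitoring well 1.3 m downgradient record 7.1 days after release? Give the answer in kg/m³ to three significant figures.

For an instantaneous plane source, C(x,t) = M/(n_e·A·√(4πDt)) · exp(−(x−vt)²/(4Dt)), with n_e·A the pore (flow) area.
Plume center vt = 0.10 × 7.1 = 0.71 m, so the well at 1.3 m is 0.59 m downgradient of the peak.
√(4πDt) = 2.770 m, giving peak height M/(n_e·A·√(4πDt)) = 4.8/(0.26 × 30 × 2.770) = 0.2222 kg/m³.
(x−vt)²/(4Dt) = (0.59)²/(4 × 0.086 × 7.1) = 0.1425; exp(−0.1425) = 0.8672.
C = 0.2222 × 0.8672 = 0.193 kg/m³.

0.193 kg/m³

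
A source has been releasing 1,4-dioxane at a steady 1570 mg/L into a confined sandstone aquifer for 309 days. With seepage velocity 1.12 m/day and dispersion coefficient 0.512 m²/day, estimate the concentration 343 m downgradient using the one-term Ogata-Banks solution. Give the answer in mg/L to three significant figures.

For a continuous step input, C/C₀ ≈ ½·erfc((x−vt)/(2√(Dt))).
vt = 1.12 × 309 = 346.08 m and 2√(Dt) = 2√(0.512 × 309) = 25.16 m.
Argument (x−vt)/(2√(Dt)) = (343 − 346.08)/25.16 = -0.1224; ½·erfc(-0.1224) = 0.5687.
C = 1570 × 0.5687 = 893 mg/L.

893 mg/L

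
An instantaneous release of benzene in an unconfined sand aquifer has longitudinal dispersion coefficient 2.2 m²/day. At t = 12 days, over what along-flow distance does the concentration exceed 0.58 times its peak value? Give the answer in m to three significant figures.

15.2 m

The plume is Gaussian with σ = √(2Dt) = √(2 × 2.2 × 12) = 7.266 m.
C/C_peak = exp(−Δx²/(2σ²)) = 0.58 ⇒ Δx = σ·√(−2 ln 0.58) = 7.266 × 1.044 = 7.586 m.
Width = 2Δx = 15.2 m.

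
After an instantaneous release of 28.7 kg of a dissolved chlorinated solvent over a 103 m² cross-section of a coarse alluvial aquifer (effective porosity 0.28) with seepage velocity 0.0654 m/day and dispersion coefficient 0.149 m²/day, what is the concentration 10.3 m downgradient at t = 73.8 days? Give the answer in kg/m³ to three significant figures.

For an instantaneous plane source, C(x,t) = M/(n_e·A·√(4πDt)) · exp(−(x−vt)²/(4Dt)), with n_e·A the pore (flow) area.
Plume center vt = 0.0654 × 73.8 = 4.82652 m, so the well at 10.3 m is 5.47348 m downgradient of the peak.
√(4πDt) = 11.76 m, giving peak height M/(n_e·A·√(4πDt)) = 28.7/(0.28 × 103 × 11.76) = 0.08462 kg/m³.
(x−vt)²/(4Dt) = (5.47348)²/(4 × 0.149 × 73.8) = 0.6811; exp(−0.6811) = 0.5061.
C = 0.08462 × 0.5061 = 0.0428 kg/m³.

0.0428 kg/m³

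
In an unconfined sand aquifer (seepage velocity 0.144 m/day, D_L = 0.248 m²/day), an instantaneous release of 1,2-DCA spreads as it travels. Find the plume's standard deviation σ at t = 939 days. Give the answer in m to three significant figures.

Dispersive spreading gives a Gaussian with σ² = 2Dt; advection only shifts the center.
σ = √(2 × 0.248 × 939) = 21.6 m.

21.6 m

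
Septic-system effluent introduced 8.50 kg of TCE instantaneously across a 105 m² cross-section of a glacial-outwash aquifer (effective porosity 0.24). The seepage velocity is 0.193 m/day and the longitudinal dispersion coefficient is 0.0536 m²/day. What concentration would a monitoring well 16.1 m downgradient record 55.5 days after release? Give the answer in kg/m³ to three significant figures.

0.00481 kg/m³

For an instantaneous plane source, C(x,t) = M/(n_e·A·√(4πDt)) · exp(−(x−vt)²/(4Dt)), with n_e·A the pore (flow) area.
Plume center vt = 0.193 × 55.5 = 10.7115 m, so the well at 16.1 m is 5.3885 m downgradient of the peak.
√(4πDt) = 6.114 m, giving peak height M/(n_e·A·√(4πDt)) = 8.50/(0.24 × 105 × 6.114) = 0.05517 kg/m³.
(x−vt)²/(4Dt) = (5.3885)²/(4 × 0.0536 × 55.5) = 2.440; exp(−2.440) = 0.08716.
C = 0.05517 × 0.08716 = 0.00481 kg/m³.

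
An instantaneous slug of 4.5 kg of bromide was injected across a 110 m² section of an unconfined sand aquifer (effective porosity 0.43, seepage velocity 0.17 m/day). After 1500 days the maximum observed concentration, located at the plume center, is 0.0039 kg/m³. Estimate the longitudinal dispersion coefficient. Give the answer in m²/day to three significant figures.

At the plume center C_max = M/(n_e·A·√(4πDt)), so D = M²/(4πt·(n_e·A·C_max)²).
n_e·A·C_max = 0.43 × 110 × 0.0039 = 0.1845 kg/m.
D = 4.5²/(4π × 1500 × 0.1845²) = 0.0316 m²/day.

0.0316 m²/day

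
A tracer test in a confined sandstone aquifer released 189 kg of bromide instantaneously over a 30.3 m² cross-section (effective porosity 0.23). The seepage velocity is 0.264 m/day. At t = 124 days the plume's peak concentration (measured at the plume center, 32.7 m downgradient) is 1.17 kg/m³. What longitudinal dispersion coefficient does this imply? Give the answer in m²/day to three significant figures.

0.345 m²/day

At the plume center C_max = M/(n_e·A·√(4πDt)), so D = M²/(4πt·(n_e·A·C_max)²).
n_e·A·C_max = 0.23 × 30.3 × 1.17 = 8.154 kg/m.
D = 189²/(4π × 124 × 8.154²) = 0.345 m²/day.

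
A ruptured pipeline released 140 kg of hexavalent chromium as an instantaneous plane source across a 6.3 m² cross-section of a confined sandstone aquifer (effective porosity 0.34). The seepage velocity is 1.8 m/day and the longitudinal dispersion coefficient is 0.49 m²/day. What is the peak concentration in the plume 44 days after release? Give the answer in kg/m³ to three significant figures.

3.97 kg/m³

The peak of an instantaneous 1D plume sits at x = vt; there the Gaussian factor is 1 and C_max = M/(n_e·A·√(4πDt)), where n_e·A is the pore area the mass is dissolved in.
√(4πDt) = √(4π × 0.49 × 44) = 16.46 m, so C_max = 140/(0.34 × 6.3 × 16.46) = 3.97 kg/m³.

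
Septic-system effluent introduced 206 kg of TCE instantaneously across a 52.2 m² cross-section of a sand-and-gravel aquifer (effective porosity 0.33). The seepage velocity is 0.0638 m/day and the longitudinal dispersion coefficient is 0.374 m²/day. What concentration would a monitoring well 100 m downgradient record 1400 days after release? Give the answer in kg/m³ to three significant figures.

0.140 kg/m³

For an instantaneous plane source, C(x,t) = M/(n_e·A·√(4πDt)) · exp(−(x−vt)²/(4Dt)), with n_e·A the pore (flow) area.
Plume center vt = 0.0638 × 1400 = 89.32 m, so the well at 100 m is 10.68 m downgradient of the peak.
√(4πDt) = 81.12 m, giving peak height M/(n_e·A·√(4πDt)) = 206/(0.33 × 52.2 × 81.12) = 0.1474 kg/m³.
(x−vt)²/(4Dt) = (10.68)²/(4 × 0.374 × 1400) = 0.05446; exp(−0.05446) = 0.9470.
C = 0.1474 × 0.9470 = 0.140 kg/m³.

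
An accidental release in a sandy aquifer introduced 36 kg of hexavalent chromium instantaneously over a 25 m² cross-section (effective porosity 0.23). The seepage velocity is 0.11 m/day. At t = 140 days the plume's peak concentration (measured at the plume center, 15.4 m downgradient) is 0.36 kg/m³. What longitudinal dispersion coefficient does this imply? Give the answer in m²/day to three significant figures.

At the plume center C_max = M/(n_e·A·√(4πDt)), so D = M²/(4πt·(n_e·A·C_max)²).
n_e·A·C_max = 0.23 × 25 × 0.36 = 2.070 kg/m.
D = 36²/(4π × 140 × 2.070²) = 0.172 m²/day.

0.172 m²/day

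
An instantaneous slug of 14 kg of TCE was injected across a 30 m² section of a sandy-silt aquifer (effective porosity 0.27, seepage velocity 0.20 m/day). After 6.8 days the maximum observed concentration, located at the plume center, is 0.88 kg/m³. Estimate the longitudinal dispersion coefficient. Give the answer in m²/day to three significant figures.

At the plume center C_max = M/(n_e·A·√(4πDt)), so D = M²/(4πt·(n_e·A·C_max)²).
n_e·A·C_max = 0.27 × 30 × 0.88 = 7.128 kg/m.
D = 14²/(4π × 6.8 × 7.128²) = 0.0451 m²/day.

0.0451 m²/day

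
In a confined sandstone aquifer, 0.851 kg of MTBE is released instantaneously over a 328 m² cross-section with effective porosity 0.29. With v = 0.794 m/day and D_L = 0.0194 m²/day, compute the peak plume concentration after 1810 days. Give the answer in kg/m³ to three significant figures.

0.000426 kg/m³

The peak of an instantaneous 1D plume sits at x = vt; there the Gaussian factor is 1 and C_max = M/(n_e·A·√(4πDt)), where n_e·A is the pore area the mass is dissolved in.
√(4πDt) = √(4π × 0.0194 × 1810) = 21.01 m, so C_max = 0.851/(0.29 × 328 × 21.01) = 0.000426 kg/m³.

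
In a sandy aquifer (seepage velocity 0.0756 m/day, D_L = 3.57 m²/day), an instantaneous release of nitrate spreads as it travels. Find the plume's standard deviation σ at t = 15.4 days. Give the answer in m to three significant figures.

10.5 m

Dispersive spreading gives a Gaussian with σ² = 2Dt; advection only shifts the center.
σ = √(2 × 3.57 × 15.4) = 10.5 m.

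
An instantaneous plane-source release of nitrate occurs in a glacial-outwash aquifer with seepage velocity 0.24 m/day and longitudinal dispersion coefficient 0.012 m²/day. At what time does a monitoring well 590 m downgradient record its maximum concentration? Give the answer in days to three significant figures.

For the 1D instantaneous-source solution, setting ∂C/∂t = 0 at fixed x gives v²t² + 2Dt − x² = 0, so t = (√(D² + v²x²) − D)/v².
√(D² + v²x²) = √(0.012² + 0.24² × 590²) = 141.6; v² = 0.0576.
t = (141.6 − 0.012)/0.0576 = 2460 days (vs. the pure-advection estimate x/v = 2460 d).

2460 days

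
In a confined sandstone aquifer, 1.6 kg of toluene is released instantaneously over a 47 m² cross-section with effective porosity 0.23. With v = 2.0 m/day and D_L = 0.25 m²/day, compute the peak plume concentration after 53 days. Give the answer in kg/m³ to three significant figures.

The peak of an instantaneous 1D plume sits at x = vt; there the Gaussian factor is 1 and C_max = M/(n_e·A·√(4πDt)), where n_e·A is the pore area the mass is dissolved in.
√(4πDt) = √(4π × 0.25 × 53) = 12.90 m, so C_max = 1.6/(0.23 × 47 × 12.90) = 0.0115 kg/m³.

0.0115 kg/m³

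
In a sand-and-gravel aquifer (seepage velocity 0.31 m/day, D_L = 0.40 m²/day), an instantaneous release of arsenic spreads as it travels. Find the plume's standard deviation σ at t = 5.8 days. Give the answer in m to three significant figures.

Dispersive spreading gives a Gaussian with σ² = 2Dt; advection only shifts the center.
σ = √(2 × 0.40 × 5.8) = 2.15 m.

2.15 m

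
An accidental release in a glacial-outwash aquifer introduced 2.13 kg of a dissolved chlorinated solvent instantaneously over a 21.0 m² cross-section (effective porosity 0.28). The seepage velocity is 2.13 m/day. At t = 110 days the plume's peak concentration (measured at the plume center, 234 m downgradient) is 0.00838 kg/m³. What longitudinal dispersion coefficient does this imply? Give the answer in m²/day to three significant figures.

At the plume center C_max = M/(n_e·A·√(4πDt)), so D = M²/(4πt·(n_e·A·C_max)²).
n_e·A·C_max = 0.28 × 21.0 × 0.00838 = 0.04927 kg/m.
D = 2.13²/(4π × 110 × 0.04927²) = 1.35 m²/day.

1.35 m²/day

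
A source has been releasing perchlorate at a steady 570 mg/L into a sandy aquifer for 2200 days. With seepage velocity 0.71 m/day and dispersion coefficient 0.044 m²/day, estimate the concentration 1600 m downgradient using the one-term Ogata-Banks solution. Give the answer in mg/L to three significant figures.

1.80 mg/L

For a continuous step input, C/C₀ ≈ ½·erfc((x−vt)/(2√(Dt))).
vt = 0.71 × 2200 = 1562 m and 2√(Dt) = 2√(0.044 × 2200) = 19.68 m.
Argument (x−vt)/(2√(Dt)) = (1600 − 1562)/19.68 = 1.931; ½·erfc(1.931) = 0.003159.
C = 570 × 0.003159 = 1.80 mg/L.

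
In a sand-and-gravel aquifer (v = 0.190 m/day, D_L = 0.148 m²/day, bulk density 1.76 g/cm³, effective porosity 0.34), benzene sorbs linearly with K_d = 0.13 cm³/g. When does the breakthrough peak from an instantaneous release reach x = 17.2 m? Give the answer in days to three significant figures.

Retardation factor R = 1 + ρ_b·K_d/n = 1 + 1.76 × 0.13/0.34 = 1.673.
Sorption retards both mechanisms: v_R = v/R = 0.1136 m/day, D_R = D/R = 0.08846 m²/day.
Peak time from v_R²t² + 2D_R t − x² = 0: t = (√(D_R² + v_R²x²) − D_R)/v_R².
√(D_R² + v_R²x²) = √(0.08846² + 0.1136² × 17.2²) = 1.956; v_R² = 0.01290.
t = (1.956 − 0.08846)/0.01290 = 145 days.

145 days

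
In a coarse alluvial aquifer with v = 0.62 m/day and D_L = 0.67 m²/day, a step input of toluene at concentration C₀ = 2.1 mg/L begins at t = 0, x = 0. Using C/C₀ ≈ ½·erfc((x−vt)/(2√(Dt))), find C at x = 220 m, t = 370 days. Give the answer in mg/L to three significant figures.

For a continuous step input, C/C₀ ≈ ½·erfc((x−vt)/(2√(Dt))).
vt = 0.62 × 370 = 229.4 m and 2√(Dt) = 2√(0.67 × 370) = 31.49 m.
Argument (x−vt)/(2√(Dt)) = (220 − 229.4)/31.49 = -0.2985; ½·erfc(-0.2985) = 0.6635.
C = 2.1 × 0.6635 = 1.39 mg/L.

1.39 mg/L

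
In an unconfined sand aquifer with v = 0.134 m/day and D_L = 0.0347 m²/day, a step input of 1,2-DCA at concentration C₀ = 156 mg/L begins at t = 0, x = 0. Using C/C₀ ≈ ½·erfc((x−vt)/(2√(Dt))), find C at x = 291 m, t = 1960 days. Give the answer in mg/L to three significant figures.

For a continuous step input, C/C₀ ≈ ½·erfc((x−vt)/(2√(Dt))).
vt = 0.134 × 1960 = 262.64 m and 2√(Dt) = 2√(0.0347 × 1960) = 16.49 m.
Argument (x−vt)/(2√(Dt)) = (291 − 262.64)/16.49 = 1.720; ½·erfc(1.720) = 0.007499.
C = 156 × 0.007499 = 1.17 mg/L.

1.17 mg/L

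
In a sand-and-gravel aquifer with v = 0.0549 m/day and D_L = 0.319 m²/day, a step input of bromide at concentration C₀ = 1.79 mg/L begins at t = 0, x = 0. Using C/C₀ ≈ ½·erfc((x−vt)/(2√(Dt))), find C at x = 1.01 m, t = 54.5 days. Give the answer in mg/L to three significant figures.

For a continuous step input, C/C₀ ≈ ½·erfc((x−vt)/(2√(Dt))).
vt = 0.0549 × 54.5 = 2.99205 m and 2√(Dt) = 2√(0.319 × 54.5) = 8.339 m.
Argument (x−vt)/(2√(Dt)) = (1.01 − 2.99205)/8.339 = -0.2377; ½·erfc(-0.2377) = 0.6316.
C = 1.79 × 0.6316 = 1.13 mg/L.

1.13 mg/L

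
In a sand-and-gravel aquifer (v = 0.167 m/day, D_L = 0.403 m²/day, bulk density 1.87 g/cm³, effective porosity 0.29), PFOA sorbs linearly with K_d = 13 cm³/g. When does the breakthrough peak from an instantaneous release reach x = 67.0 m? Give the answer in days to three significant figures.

32800 days

Retardation factor R = 1 + ρ_b·K_d/n = 1 + 1.87 × 13/0.29 = 84.83.
Sorption retards both mechanisms: v_R = v/R = 0.001969 m/day, D_R = D/R = 0.004751 m²/day.
Peak time from v_R²t² + 2D_R t − x² = 0: t = (√(D_R² + v_R²x²) − D_R)/v_R².
√(D_R² + v_R²x²) = √(0.004751² + 0.001969² × 67.0²) = 0.1320; v_R² = 3.877e-06.
t = (0.1320 − 0.004751)/3.877e-06 = 32800 days.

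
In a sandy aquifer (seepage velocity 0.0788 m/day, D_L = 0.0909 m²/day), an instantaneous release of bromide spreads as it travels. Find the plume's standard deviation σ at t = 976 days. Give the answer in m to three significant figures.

13.3 m

Dispersive spreading gives a Gaussian with σ² = 2Dt; advection only shifts the center.
σ = √(2 × 0.0909 × 976) = 13.3 m.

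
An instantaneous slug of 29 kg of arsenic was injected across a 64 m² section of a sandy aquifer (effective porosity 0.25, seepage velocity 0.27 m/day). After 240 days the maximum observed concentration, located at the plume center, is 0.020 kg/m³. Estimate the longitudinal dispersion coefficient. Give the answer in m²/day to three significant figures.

At the plume center C_max = M/(n_e·A·√(4πDt)), so D = M²/(4πt·(n_e·A·C_max)²).
n_e·A·C_max = 0.25 × 64 × 0.020 = 0.3200 kg/m.
D = 29²/(4π × 240 × 0.3200²) = 2.72 m²/day.

2.72 m²/day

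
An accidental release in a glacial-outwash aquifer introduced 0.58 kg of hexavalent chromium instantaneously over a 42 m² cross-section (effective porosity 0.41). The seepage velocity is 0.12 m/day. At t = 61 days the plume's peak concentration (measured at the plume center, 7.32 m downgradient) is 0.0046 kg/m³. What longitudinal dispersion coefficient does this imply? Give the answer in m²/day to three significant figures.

At the plume center C_max = M/(n_e·A·√(4πDt)), so D = M²/(4πt·(n_e·A·C_max)²).
n_e·A·C_max = 0.41 × 42 × 0.0046 = 0.07921 kg/m.
D = 0.58²/(4π × 61 × 0.07921²) = 0.0699 m²/day.

0.0699 m²/day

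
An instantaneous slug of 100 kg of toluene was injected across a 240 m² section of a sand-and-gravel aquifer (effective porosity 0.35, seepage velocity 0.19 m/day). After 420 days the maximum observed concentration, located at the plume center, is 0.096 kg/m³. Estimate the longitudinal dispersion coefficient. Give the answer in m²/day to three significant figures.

At the plume center C_max = M/(n_e·A·√(4πDt)), so D = M²/(4πt·(n_e·A·C_max)²).
n_e·A·C_max = 0.35 × 240 × 0.096 = 8.064 kg/m.
D = 100²/(4π × 420 × 8.064²) = 0.0291 m²/day.

0.0291 m²/day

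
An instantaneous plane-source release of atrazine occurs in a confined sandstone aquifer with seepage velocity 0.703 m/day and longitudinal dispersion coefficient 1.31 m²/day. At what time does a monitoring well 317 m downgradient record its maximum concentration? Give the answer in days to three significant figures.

For the 1D instantaneous-source solution, setting ∂C/∂t = 0 at fixed x gives v²t² + 2Dt − x² = 0, so t = (√(D² + v²x²) − D)/v².
√(D² + v²x²) = √(1.31² + 0.703² × 317²) = 222.9; v² = 0.494209.
t = (222.9 − 1.31)/0.494209 = 448 days (vs. the pure-advection estimate x/v = 451 d).

448 days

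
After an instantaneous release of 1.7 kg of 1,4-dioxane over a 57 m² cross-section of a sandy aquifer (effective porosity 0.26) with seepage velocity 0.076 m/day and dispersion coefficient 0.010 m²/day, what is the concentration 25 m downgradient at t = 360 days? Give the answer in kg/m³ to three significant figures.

0.0116 kg/m³

For an instantaneous plane source, C(x,t) = M/(n_e·A·√(4πDt)) · exp(−(x−vt)²/(4Dt)), with n_e·A the pore (flow) area.
Plume center vt = 0.076 × 360 = 27.36 m, so the well at 25 m is 2.36 m upgradient of the peak.
√(4πDt) = 6.726 m, giving peak height M/(n_e·A·√(4πDt)) = 1.7/(0.26 × 57 × 6.726) = 0.01705 kg/m³.
(x−vt)²/(4Dt) = (-2.36)²/(4 × 0.010 × 360) = 0.3868; exp(−0.3868) = 0.6792.
C = 0.01705 × 0.6792 = 0.0116 kg/m³.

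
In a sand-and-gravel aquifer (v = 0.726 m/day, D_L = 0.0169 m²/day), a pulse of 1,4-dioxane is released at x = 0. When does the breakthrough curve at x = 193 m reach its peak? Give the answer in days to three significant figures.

266 days

For the 1D instantaneous-source solution, setting ∂C/∂t = 0 at fixed x gives v²t² + 2Dt − x² = 0, so t = (√(D² + v²x²) − D)/v².
√(D² + v²x²) = √(0.0169² + 0.726² × 193²) = 140.1; v² = 0.527076.
t = (140.1 − 0.0169)/0.527076 = 266 days (vs. the pure-advection estimate x/v = 266 d).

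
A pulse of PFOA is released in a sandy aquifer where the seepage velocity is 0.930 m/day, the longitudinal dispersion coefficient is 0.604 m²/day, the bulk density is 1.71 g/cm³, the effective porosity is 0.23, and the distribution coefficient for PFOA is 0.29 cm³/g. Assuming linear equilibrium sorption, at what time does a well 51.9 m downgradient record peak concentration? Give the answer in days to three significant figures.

Retardation factor R = 1 + ρ_b·K_d/n = 1 + 1.71 × 0.29/0.23 = 3.156.
Sorption retards both mechanisms: v_R = v/R = 0.2947 m/day, D_R = D/R = 0.1914 m²/day.
Peak time from v_R²t² + 2D_R t − x² = 0: t = (√(D_R² + v_R²x²) − D_R)/v_R².
√(D_R² + v_R²x²) = √(0.1914² + 0.2947² × 51.9²) = 15.30; v_R² = 0.08685.
t = (15.30 − 0.1914)/0.08685 = 174 days.

174 days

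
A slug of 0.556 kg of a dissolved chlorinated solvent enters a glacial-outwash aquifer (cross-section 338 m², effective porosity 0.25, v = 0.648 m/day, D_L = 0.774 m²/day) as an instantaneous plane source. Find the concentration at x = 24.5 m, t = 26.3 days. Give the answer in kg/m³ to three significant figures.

For an instantaneous plane source, C(x,t) = M/(n_e·A·√(4πDt)) · exp(−(x−vt)²/(4Dt)), with n_e·A the pore (flow) area.
Plume center vt = 0.648 × 26.3 = 17.0424 m, so the well at 24.5 m is 7.4576 m downgradient of the peak.
√(4πDt) = 15.99 m, giving peak height M/(n_e·A·√(4πDt)) = 0.556/(0.25 × 338 × 15.99) = 0.0004115 kg/m³.
(x−vt)²/(4Dt) = (7.4576)²/(4 × 0.774 × 26.3) = 0.6830; exp(−0.6830) = 0.5051.
C = 0.0004115 × 0.5051 = 0.000208 kg/m³.

0.000208 kg/m³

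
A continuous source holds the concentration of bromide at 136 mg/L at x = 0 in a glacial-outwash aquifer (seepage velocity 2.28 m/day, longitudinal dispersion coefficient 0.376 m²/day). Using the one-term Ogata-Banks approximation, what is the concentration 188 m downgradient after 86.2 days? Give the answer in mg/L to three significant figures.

116 mg/L

For a continuous step input, C/C₀ ≈ ½·erfc((x−vt)/(2√(Dt))).
vt = 2.28 × 86.2 = 196.536 m and 2√(Dt) = 2√(0.376 × 86.2) = 11.39 m.
Argument (x−vt)/(2√(Dt)) = (188 − 196.536)/11.39 = -0.7494; ½·erfc(-0.7494) = 0.8554.
C = 136 × 0.8554 = 116 mg/L.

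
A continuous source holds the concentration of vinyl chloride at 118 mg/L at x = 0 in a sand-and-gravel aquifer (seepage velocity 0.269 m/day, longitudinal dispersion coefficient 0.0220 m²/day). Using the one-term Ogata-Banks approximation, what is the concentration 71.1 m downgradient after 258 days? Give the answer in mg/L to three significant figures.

36.2 mg/L

For a continuous step input, C/C₀ ≈ ½·erfc((x−vt)/(2√(Dt))).
vt = 0.269 × 258 = 69.402 m and 2√(Dt) = 2√(0.0220 × 258) = 4.765 m.
Argument (x−vt)/(2√(Dt)) = (71.1 − 69.402)/4.765 = 0.3563; ½·erfc(0.3563) = 0.3072.
C = 118 × 0.3072 = 36.2 mg/L.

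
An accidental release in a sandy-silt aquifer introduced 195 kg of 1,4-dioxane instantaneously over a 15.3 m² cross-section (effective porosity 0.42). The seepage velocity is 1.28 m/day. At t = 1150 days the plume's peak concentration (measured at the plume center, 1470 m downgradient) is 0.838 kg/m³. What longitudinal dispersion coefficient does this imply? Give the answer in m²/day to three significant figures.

0.0907 m²/day

At the plume center C_max = M/(n_e·A·√(4πDt)), so D = M²/(4πt·(n_e·A·C_max)²).
n_e·A·C_max = 0.42 × 15.3 × 0.838 = 5.385 kg/m.
D = 195²/(4π × 1150 × 5.385²) = 0.0907 m²/day.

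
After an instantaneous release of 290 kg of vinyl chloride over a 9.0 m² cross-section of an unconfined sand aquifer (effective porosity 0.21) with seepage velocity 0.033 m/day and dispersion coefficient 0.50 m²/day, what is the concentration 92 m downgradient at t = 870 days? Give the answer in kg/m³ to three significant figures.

0.208 kg/m³

For an instantaneous plane source, C(x,t) = M/(n_e·A·√(4πDt)) · exp(−(x−vt)²/(4Dt)), with n_e·A the pore (flow) area.
Plume center vt = 0.033 × 870 = 28.71 m, so the well at 92 m is 63.29 m downgradient of the peak.
√(4πDt) = 73.93 m, giving peak height M/(n_e·A·√(4πDt)) = 290/(0.21 × 9.0 × 73.93) = 2.075 kg/m³.
(x−vt)²/(4Dt) = (63.29)²/(4 × 0.50 × 870) = 2.302; exp(−2.302) = 0.1001.
C = 2.075 × 0.1001 = 0.208 kg/m³.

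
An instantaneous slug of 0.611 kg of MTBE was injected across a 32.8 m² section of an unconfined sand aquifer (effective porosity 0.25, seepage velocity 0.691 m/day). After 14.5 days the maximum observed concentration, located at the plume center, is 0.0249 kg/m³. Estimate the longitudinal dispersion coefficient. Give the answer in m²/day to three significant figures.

0.0491 m²/day

At the plume center C_max = M/(n_e·A·√(4πDt)), so D = M²/(4πt·(n_e·A·C_max)²).
n_e·A·C_max = 0.25 × 32.8 × 0.0249 = 0.2042 kg/m.
D = 0.611²/(4π × 14.5 × 0.2042²) = 0.0491 m²/day.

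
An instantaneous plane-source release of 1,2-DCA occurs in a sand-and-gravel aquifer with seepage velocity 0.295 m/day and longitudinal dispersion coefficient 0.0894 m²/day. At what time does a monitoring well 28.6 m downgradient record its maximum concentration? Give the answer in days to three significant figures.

For the 1D instantaneous-source solution, setting ∂C/∂t = 0 at fixed x gives v²t² + 2Dt − x² = 0, so t = (√(D² + v²x²) − D)/v².
√(D² + v²x²) = √(0.0894² + 0.295² × 28.6²) = 8.437; v² = 0.087025.
t = (8.437 − 0.0894)/0.087025 = 95.9 days (vs. the pure-advection estimate x/v = 96.9 d).

95.9 days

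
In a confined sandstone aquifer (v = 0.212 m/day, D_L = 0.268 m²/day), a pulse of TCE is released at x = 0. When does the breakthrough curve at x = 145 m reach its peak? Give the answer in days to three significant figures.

For the 1D instantaneous-source solution, setting ∂C/∂t = 0 at fixed x gives v²t² + 2Dt − x² = 0, so t = (√(D² + v²x²) − D)/v².
√(D² + v²x²) = √(0.268² + 0.212² × 145²) = 30.74; v² = 0.044944.
t = (30.74 − 0.268)/0.044944 = 678 days (vs. the pure-advection estimate x/v = 684 d).

678 days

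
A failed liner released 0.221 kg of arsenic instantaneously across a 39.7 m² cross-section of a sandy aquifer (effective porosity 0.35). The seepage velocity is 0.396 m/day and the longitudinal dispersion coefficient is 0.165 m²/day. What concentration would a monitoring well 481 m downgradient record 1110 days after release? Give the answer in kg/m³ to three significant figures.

3.18e-05 kg/m³

For an instantaneous plane source, C(x,t) = M/(n_e·A·√(4πDt)) · exp(−(x−vt)²/(4Dt)), with n_e·A the pore (flow) area.
Plume center vt = 0.396 × 1110 = 439.56 m, so the well at 481 m is 41.44 m downgradient of the peak.
√(4πDt) = 47.97 m, giving peak height M/(n_e·A·√(4πDt)) = 0.221/(0.35 × 39.7 × 47.97) = 0.0003316 kg/m³.
(x−vt)²/(4Dt) = (41.44)²/(4 × 0.165 × 1110) = 2.344; exp(−2.344) = 0.09594.
C = 0.0003316 × 0.09594 = 3.18e-05 kg/m³.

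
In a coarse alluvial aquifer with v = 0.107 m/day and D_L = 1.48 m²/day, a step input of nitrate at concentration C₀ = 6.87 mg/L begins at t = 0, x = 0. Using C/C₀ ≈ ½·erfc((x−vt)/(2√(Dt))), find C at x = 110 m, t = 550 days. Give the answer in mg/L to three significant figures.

For a continuous step input, C/C₀ ≈ ½·erfc((x−vt)/(2√(Dt))).
vt = 0.107 × 550 = 58.85 m and 2√(Dt) = 2√(1.48 × 550) = 57.06 m.
Argument (x−vt)/(2√(Dt)) = (110 − 58.85)/57.06 = 0.8964; ½·erfc(0.8964) = 0.1025.
C = 6.87 × 0.1025 = 0.704 mg/L.

0.704 mg/L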